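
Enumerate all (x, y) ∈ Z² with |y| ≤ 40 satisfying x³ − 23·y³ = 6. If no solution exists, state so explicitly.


The equation is x³ - 23y³ = 6. For fixed y, x³ = 23·y³ + 6, so a solution requires the RHS to be a perfect cube.
Strategy: iterate y from -40 to 40, compute RHS = 23·y³ + 6, and check whether it is a (positive or negative) perfect cube.
Check small values of y:
  y = 0: RHS = 6 is not a perfect cube.
  y = 1: RHS = 29 is not a perfect cube.
  y = -1: RHS = -17 is not a perfect cube.
  y = 2: RHS = 190 is not a perfect cube.
  y = -2: RHS = -178 is not a perfect cube.
  y = 3: RHS = 627 is not a perfect cube.
  y = -3: RHS = -615 is not a perfect cube.
Continuing the search up to |y| = 40 finds no solutions either.
No (x, y) in the scanned range satisfies the equation.

No integer solutions with |y| ≤ 40.


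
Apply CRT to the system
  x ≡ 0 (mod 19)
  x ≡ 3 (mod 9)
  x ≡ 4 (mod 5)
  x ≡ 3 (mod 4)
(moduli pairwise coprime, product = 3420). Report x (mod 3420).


Product of moduli M = 19 · 9 · 5 · 4 = 3420.
Merge one congruence at a time:
  Start: x ≡ 0 (mod 19).
  Combine with x ≡ 3 (mod 9); new modulus lcm = 171.
    Write x = 0 + 19·t and substitute into x ≡ 3 (mod 9): 19·t ≡ 3 − 0 = 3 (mod 9).
    Reduce coefficients mod 9: 1·t ≡ 3 (mod 9).
    So t ≡ 3 (mod 9).
    Then x = 0 + 19·3 = 57, valid modulo lcm(19, 9) = 171: x ≡ 57 (mod 171).
  Combine with x ≡ 4 (mod 5); new modulus lcm = 855.
    Write x = 57 + 171·t and substitute into x ≡ 4 (mod 5): 171·t ≡ 4 − 57 = -53 (mod 5).
    Reduce coefficients mod 5: 1·t ≡ 2 (mod 5).
    So t ≡ 2 (mod 5).
    Then x = 57 + 171·2 = 399, valid modulo lcm(171, 5) = 855: x ≡ 399 (mod 855).
  Combine with x ≡ 3 (mod 4); new modulus lcm = 3420.
    Write x = 399 + 855·t and substitute into x ≡ 3 (mod 4): 855·t ≡ 3 − 399 = -396 (mod 4).
    Reduce coefficients mod 4: 3·t ≡ 0 (mod 4).
    The inverse of 3 mod 4 is 3 (since 3·3 = 9 = 2·4 + 1), so t ≡ 3·0 = 0 ≡ 0 (mod 4).
    Then x = 399 + 855·0 = 399, valid modulo lcm(855, 4) = 3420: x ≡ 399 (mod 3420).
Verify against each original: 399 mod 19 = 0, 399 mod 9 = 3, 399 mod 5 = 4, 399 mod 4 = 3.

x ≡ 399 (mod 3420).


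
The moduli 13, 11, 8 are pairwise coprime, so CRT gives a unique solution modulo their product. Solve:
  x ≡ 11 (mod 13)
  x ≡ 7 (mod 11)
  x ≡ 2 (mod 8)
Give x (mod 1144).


Moduli 13, 11, 8 are pairwise coprime; by CRT there is a unique solution modulo M = 13 · 11 · 8 = 1144.
Solve pairwise, accumulating the modulus:
  Start with x ≡ 11 (mod 13).
  Combine with x ≡ 7 (mod 11): since gcd(13, 11) = 1, we get a unique residue mod 143.
    Write x = 11 + 13·t and substitute into x ≡ 7 (mod 11): 13·t ≡ 7 − 11 = -4 (mod 11).
    Reduce coefficients mod 11: 2·t ≡ 7 (mod 11).
    The inverse of 2 mod 11 is 6 (since 2·6 = 12 = 1·11 + 1), so t ≡ 6·7 = 42 ≡ 9 (mod 11).
    Then x = 11 + 13·9 = 128, valid modulo lcm(13, 11) = 143: x ≡ 128 (mod 143).
  Combine with x ≡ 2 (mod 8): since gcd(143, 8) = 1, we get a unique residue mod 1144.
    Write x = 128 + 143·t and substitute into x ≡ 2 (mod 8): 143·t ≡ 2 − 128 = -126 (mod 8).
    Reduce coefficients mod 8: 7·t ≡ 2 (mod 8).
    The inverse of 7 mod 8 is 7 (since 7·7 = 49 = 6·8 + 1), so t ≡ 7·2 = 14 ≡ 6 (mod 8).
    Then x = 128 + 143·6 = 986, valid modulo lcm(143, 8) = 1144: x ≡ 986 (mod 1144).
Verify: 986 mod 13 = 11 ✓, 986 mod 11 = 7 ✓, 986 mod 8 = 2 ✓.

x ≡ 986 (mod 1144).


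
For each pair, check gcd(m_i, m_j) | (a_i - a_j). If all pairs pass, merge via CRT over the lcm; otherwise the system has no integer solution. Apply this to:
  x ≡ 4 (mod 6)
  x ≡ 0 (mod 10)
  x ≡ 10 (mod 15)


Moduli 6, 10, 15 are not pairwise coprime, so CRT works modulo lcm(m_i) when all pairwise compatibility conditions hold.
Pairwise compatibility: gcd(m_i, m_j) must divide a_i - a_j for every pair.
Merge one congruence at a time:
  Start: x ≡ 4 (mod 6).
  Combine with x ≡ 0 (mod 10): gcd(6, 10) = 2; 0 - 4 = -4, which IS divisible by 2, so compatible.
    Write x = 4 + 6·t and substitute into x ≡ 0 (mod 10): 6·t ≡ 0 − 4 = -4 (mod 10).
    Divide the congruence (and modulus) by g = 2: 3·t ≡ -2 (mod 5).
    Reduce coefficients mod 5: 3·t ≡ 3 (mod 5).
    The inverse of 3 mod 5 is 2 (since 3·2 = 6 = 1·5 + 1), so t ≡ 2·3 = 6 ≡ 1 (mod 5).
    Then x = 4 + 6·1 = 10, valid modulo lcm(6, 10) = 30: x ≡ 10 (mod 30).
  Combine with x ≡ 10 (mod 15): gcd(30, 15) = 15; 10 - 10 = 0, which IS divisible by 15, so compatible.
    Write x = 10 + 30·t and substitute into x ≡ 10 (mod 15): 30·t ≡ 10 − 10 = 0 (mod 15).
    Divide the congruence (and modulus) by g = 15: 2·t ≡ 0 (mod 1).
    Modulo 1 every t works; take t = 0.
    Then x = 10 + 30·0 = 10, valid modulo lcm(30, 15) = 30: x ≡ 10 (mod 30).
Verify: 10 mod 6 = 4, 10 mod 10 = 0, 10 mod 15 = 10.

x ≡ 10 (mod 30).


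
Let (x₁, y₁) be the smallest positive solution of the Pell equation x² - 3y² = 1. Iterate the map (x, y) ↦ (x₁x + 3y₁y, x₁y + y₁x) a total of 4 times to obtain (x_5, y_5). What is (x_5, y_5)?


Step 1: Find the fundamental solution (x₁, y₁) of x² - 3y² = 1.
  Expand √3 as a continued fraction. a₀ = ⌊√3⌋ = 1; iterate m_{k+1} = d_k·a_k − m_k, d_{k+1} = (3 − m_{k+1}²)/d_k, a_{k+1} = ⌊(a₀ + m_{k+1})/d_{k+1}⌋ (starting m₀ = 0, d₀ = 1), with convergents p_k = a_k·p_{k-1} + p_{k-2}, q_k = a_k·q_{k-1} + q_{k-2} (p₋₁ = 1, q₋₁ = 0):
  k = 0: a₀ = 1; p₀/q₀ = 1/1; p₀² − 3·q₀² = 1 − 3 = -2.
  k = 1: m = 1, d = 2, a = ⌊(1 + 1)/2⌋ = 1; p/q = (1·1 + 1)/(1·1 + 0) = 2/1; p² − 3·q² = 4 − 3 = 1.
  The first convergent with p² − 3·q² = 1 gives the fundamental solution (x₁, y₁) = (2, 1).
Step 2: Apply the recurrence (x_{n+1}, y_{n+1}) = (x₁x_n + 3y₁y_n, x₁y_n + y₁x_n) repeatedly.
  From (x_1, y_1) = (2, 1): x_2 = 2·2 + 3·1·1 = 7; y_2 = 2·1 + 1·2 = 4.
  From (x_2, y_2) = (7, 4): x_3 = 2·7 + 3·1·4 = 26; y_3 = 2·4 + 1·7 = 15.
  From (x_3, y_3) = (26, 15): x_4 = 2·26 + 3·1·15 = 97; y_4 = 2·15 + 1·26 = 56.
  From (x_4, y_4) = (97, 56): x_5 = 2·97 + 3·1·56 = 362; y_5 = 2·56 + 1·97 = 209.
Step 3: Verify x_5² - 3·y_5² = 131044 - 131043 = 1 (should be 1). ✓

(x_1, y_1) = (2, 1); (x_5, y_5) = (362, 209).


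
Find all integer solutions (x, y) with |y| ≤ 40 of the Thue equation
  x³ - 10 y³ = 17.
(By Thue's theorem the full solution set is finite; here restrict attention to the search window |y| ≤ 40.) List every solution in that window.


The equation is x³ - 10y³ = 17. For fixed y, x³ = 10·y³ + 17, so a solution requires the RHS to be a perfect cube.
Strategy: iterate y from -40 to 40, compute RHS = 10·y³ + 17, and check whether it is a (positive or negative) perfect cube.
Check small values of y:
  y = 0: RHS = 17 is not a perfect cube.
  y = 1: RHS = 27 = (3)³ ⇒ x = 3 works.
  y = -1: RHS = 7 is not a perfect cube.
  y = 2: RHS = 97 is not a perfect cube.
  y = -2: RHS = -63 is not a perfect cube.
  y = 3: RHS = 287 is not a perfect cube.
  y = -3: RHS = -253 is not a perfect cube.
Continuing the search up to |y| = 40 finds no further solutions beyond those listed.
Collected solutions: (3, 1).

Solutions (with |y| ≤ 40): (3, 1).


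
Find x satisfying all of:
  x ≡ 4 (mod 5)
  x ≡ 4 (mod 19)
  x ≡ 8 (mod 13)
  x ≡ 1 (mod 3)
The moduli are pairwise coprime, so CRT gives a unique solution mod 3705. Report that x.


Product of moduli M = 5 · 19 · 13 · 3 = 3705.
Merge one congruence at a time:
  Start: x ≡ 4 (mod 5).
  Combine with x ≡ 4 (mod 19); new modulus lcm = 95.
    Write x = 4 + 5·t and substitute into x ≡ 4 (mod 19): 5·t ≡ 4 − 4 = 0 (mod 19).
    The inverse of 5 mod 19 is 4 (since 5·4 = 20 = 1·19 + 1), so t ≡ 4·0 = 0 ≡ 0 (mod 19).
    Then x = 4 + 5·0 = 4, valid modulo lcm(5, 19) = 95: x ≡ 4 (mod 95).
  Combine with x ≡ 8 (mod 13); new modulus lcm = 1235.
    Write x = 4 + 95·t and substitute into x ≡ 8 (mod 13): 95·t ≡ 8 − 4 = 4 (mod 13).
    Reduce coefficients mod 13: 4·t ≡ 4 (mod 13).
    The inverse of 4 mod 13 is 10 (since 4·10 = 40 = 3·13 + 1), so t ≡ 10·4 = 40 ≡ 1 (mod 13).
    Then x = 4 + 95·1 = 99, valid modulo lcm(95, 13) = 1235: x ≡ 99 (mod 1235).
  Combine with x ≡ 1 (mod 3); new modulus lcm = 3705.
    Write x = 99 + 1235·t and substitute into x ≡ 1 (mod 3): 1235·t ≡ 1 − 99 = -98 (mod 3).
    Reduce coefficients mod 3: 2·t ≡ 1 (mod 3).
    The inverse of 2 mod 3 is 2 (since 2·2 = 4 = 1·3 + 1), so t ≡ 2·1 = 2 ≡ 2 (mod 3).
    Then x = 99 + 1235·2 = 2569, valid modulo lcm(1235, 3) = 3705: x ≡ 2569 (mod 3705).
Verify against each original: 2569 mod 5 = 4, 2569 mod 19 = 4, 2569 mod 13 = 8, 2569 mod 3 = 1.

x ≡ 2569 (mod 3705).


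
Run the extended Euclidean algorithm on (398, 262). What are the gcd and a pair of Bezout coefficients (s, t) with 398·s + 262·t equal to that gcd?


Euclidean algorithm on (398, 262) — divide until remainder is 0:
  398 = 1 · 262 + 136
  262 = 1 · 136 + 126
  136 = 1 · 126 + 10
  126 = 12 · 10 + 6
  10 = 1 · 6 + 4
  6 = 1 · 4 + 2
  4 = 2 · 2 + 0
gcd(398, 262) = 2.
Track Bezout coefficients alongside the remainders: start with r₀ = 398 = a·1 + b·0 (s = 1, t = 0) and r₁ = 262 = a·0 + b·1 (s = 0, t = 1); each new remainder r_{k+1} = r_{k-1} − q_k·r_k inherits s_{k+1} = s_{k-1} − q_k·s_k, t_{k+1} = t_{k-1} − q_k·t_k, so r_k = a·s_k + b·t_k at every step:
  q = 1: r = 136, s = 1 − 1·0 = 1, t = 0 − 1·1 = -1  (check: 398·1 + 262·(-1) = 136)
  q = 1: r = 126, s = 0 − 1·1 = -1, t = 1 − 1·(-1) = 2  (check: 398·(-1) + 262·2 = 126)
  q = 1: r = 10, s = 1 − 1·(-1) = 2, t = -1 − 1·2 = -3  (check: 398·2 + 262·(-3) = 10)
  q = 12: r = 6, s = -1 − 12·2 = -25, t = 2 − 12·(-3) = 38  (check: 398·(-25) + 262·38 = 6)
  q = 1: r = 4, s = 2 − 1·(-25) = 27, t = -3 − 1·38 = -41  (check: 398·27 + 262·(-41) = 4)
  q = 1: r = 2, s = -25 − 1·27 = -52, t = 38 − 1·(-41) = 79  (check: 398·(-52) + 262·79 = 2)
The row with r = 2 (the gcd) gives the Bezout coefficients s = -52, t = 79.
Result: 398 · (-52) + 262 · (79) = 2.

gcd(398, 262) = 2; s = -52, t = 79 (check: 398·(-52) + 262·79 = 2).


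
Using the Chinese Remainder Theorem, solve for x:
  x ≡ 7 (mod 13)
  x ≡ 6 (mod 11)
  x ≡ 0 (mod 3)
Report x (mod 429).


Moduli 13, 11, 3 are pairwise coprime; by CRT there is a unique solution modulo M = 13 · 11 · 3 = 429.
Solve pairwise, accumulating the modulus:
  Start with x ≡ 7 (mod 13).
  Combine with x ≡ 6 (mod 11): since gcd(13, 11) = 1, we get a unique residue mod 143.
    Write x = 7 + 13·t and substitute into x ≡ 6 (mod 11): 13·t ≡ 6 − 7 = -1 (mod 11).
    Reduce coefficients mod 11: 2·t ≡ 10 (mod 11).
    The inverse of 2 mod 11 is 6 (since 2·6 = 12 = 1·11 + 1), so t ≡ 6·10 = 60 ≡ 5 (mod 11).
    Then x = 7 + 13·5 = 72, valid modulo lcm(13, 11) = 143: x ≡ 72 (mod 143).
  Combine with x ≡ 0 (mod 3): since gcd(143, 3) = 1, we get a unique residue mod 429.
    Write x = 72 + 143·t and substitute into x ≡ 0 (mod 3): 143·t ≡ 0 − 72 = -72 (mod 3).
    Reduce coefficients mod 3: 2·t ≡ 0 (mod 3).
    The inverse of 2 mod 3 is 2 (since 2·2 = 4 = 1·3 + 1), so t ≡ 2·0 = 0 ≡ 0 (mod 3).
    Then x = 72 + 143·0 = 72, valid modulo lcm(143, 3) = 429: x ≡ 72 (mod 429).
Verify: 72 mod 13 = 7 ✓, 72 mod 11 = 6 ✓, 72 mod 3 = 0 ✓.

x ≡ 72 (mod 429).


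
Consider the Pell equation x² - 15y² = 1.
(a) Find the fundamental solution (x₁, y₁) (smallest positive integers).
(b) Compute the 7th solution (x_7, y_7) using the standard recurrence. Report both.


Step 1: Find the fundamental solution (x₁, y₁) of x² - 15y² = 1.
  Expand √15 as a continued fraction. a₀ = ⌊√15⌋ = 3; iterate m_{k+1} = d_k·a_k − m_k, d_{k+1} = (15 − m_{k+1}²)/d_k, a_{k+1} = ⌊(a₀ + m_{k+1})/d_{k+1}⌋ (starting m₀ = 0, d₀ = 1), with convergents p_k = a_k·p_{k-1} + p_{k-2}, q_k = a_k·q_{k-1} + q_{k-2} (p₋₁ = 1, q₋₁ = 0):
  k = 0: a₀ = 3; p₀/q₀ = 3/1; p₀² − 15·q₀² = 9 − 15 = -6.
  k = 1: m = 3, d = 6, a = ⌊(3 + 3)/6⌋ = 1; p/q = (1·3 + 1)/(1·1 + 0) = 4/1; p² − 15·q² = 16 − 15 = 1.
  The first convergent with p² − 15·q² = 1 gives the fundamental solution (x₁, y₁) = (4, 1).
Step 2: Apply the recurrence (x_{n+1}, y_{n+1}) = (x₁x_n + 15y₁y_n, x₁y_n + y₁x_n) repeatedly.
  From (x_1, y_1) = (4, 1): x_2 = 4·4 + 15·1·1 = 31; y_2 = 4·1 + 1·4 = 8.
  From (x_2, y_2) = (31, 8): x_3 = 4·31 + 15·1·8 = 244; y_3 = 4·8 + 1·31 = 63.
  From (x_3, y_3) = (244, 63): x_4 = 4·244 + 15·1·63 = 1921; y_4 = 4·63 + 1·244 = 496.
  From (x_4, y_4) = (1921, 496): x_5 = 4·1921 + 15·1·496 = 15124; y_5 = 4·496 + 1·1921 = 3905.
  From (x_5, y_5) = (15124, 3905): x_6 = 4·15124 + 15·1·3905 = 119071; y_6 = 4·3905 + 1·15124 = 30744.
  From (x_6, y_6) = (119071, 30744): x_7 = 4·119071 + 15·1·30744 = 937444; y_7 = 4·30744 + 1·119071 = 242047.
Step 3: Verify x_7² - 15·y_7² = 878801253136 - 878801253135 = 1 (should be 1). ✓

(x_1, y_1) = (4, 1); (x_7, y_7) = (937444, 242047).


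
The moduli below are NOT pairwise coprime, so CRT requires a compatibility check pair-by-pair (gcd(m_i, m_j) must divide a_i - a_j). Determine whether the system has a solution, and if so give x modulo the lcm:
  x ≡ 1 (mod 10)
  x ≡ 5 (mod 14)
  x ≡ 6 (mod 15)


Moduli 10, 14, 15 are not pairwise coprime, so CRT works modulo lcm(m_i) when all pairwise compatibility conditions hold.
Pairwise compatibility: gcd(m_i, m_j) must divide a_i - a_j for every pair.
Merge one congruence at a time:
  Start: x ≡ 1 (mod 10).
  Combine with x ≡ 5 (mod 14): gcd(10, 14) = 2; 5 - 1 = 4, which IS divisible by 2, so compatible.
    Write x = 1 + 10·t and substitute into x ≡ 5 (mod 14): 10·t ≡ 5 − 1 = 4 (mod 14).
    Divide the congruence (and modulus) by g = 2: 5·t ≡ 2 (mod 7).
    The inverse of 5 mod 7 is 3 (since 5·3 = 15 = 2·7 + 1), so t ≡ 3·2 = 6 ≡ 6 (mod 7).
    Then x = 1 + 10·6 = 61, valid modulo lcm(10, 14) = 70: x ≡ 61 (mod 70).
  Combine with x ≡ 6 (mod 15): gcd(70, 15) = 5; 6 - 61 = -55, which IS divisible by 5, so compatible.
    Write x = 61 + 70·t and substitute into x ≡ 6 (mod 15): 70·t ≡ 6 − 61 = -55 (mod 15).
    Divide the congruence (and modulus) by g = 5: 14·t ≡ -11 (mod 3).
    Reduce coefficients mod 3: 2·t ≡ 1 (mod 3).
    The inverse of 2 mod 3 is 2 (since 2·2 = 4 = 1·3 + 1), so t ≡ 2·1 = 2 ≡ 2 (mod 3).
    Then x = 61 + 70·2 = 201, valid modulo lcm(70, 15) = 210: x ≡ 201 (mod 210).
Verify: 201 mod 10 = 1, 201 mod 14 = 5, 201 mod 15 = 6.

x ≡ 201 (mod 210).


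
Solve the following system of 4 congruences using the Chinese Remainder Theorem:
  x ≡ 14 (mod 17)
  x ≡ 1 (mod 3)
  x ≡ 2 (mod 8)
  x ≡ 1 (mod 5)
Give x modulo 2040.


Product of moduli M = 17 · 3 · 8 · 5 = 2040.
Merge one congruence at a time:
  Start: x ≡ 14 (mod 17).
  Combine with x ≡ 1 (mod 3); new modulus lcm = 51.
    Write x = 14 + 17·t and substitute into x ≡ 1 (mod 3): 17·t ≡ 1 − 14 = -13 (mod 3).
    Reduce coefficients mod 3: 2·t ≡ 2 (mod 3).
    The inverse of 2 mod 3 is 2 (since 2·2 = 4 = 1·3 + 1), so t ≡ 2·2 = 4 ≡ 1 (mod 3).
    Then x = 14 + 17·1 = 31, valid modulo lcm(17, 3) = 51: x ≡ 31 (mod 51).
  Combine with x ≡ 2 (mod 8); new modulus lcm = 408.
    Write x = 31 + 51·t and substitute into x ≡ 2 (mod 8): 51·t ≡ 2 − 31 = -29 (mod 8).
    Reduce coefficients mod 8: 3·t ≡ 3 (mod 8).
    The inverse of 3 mod 8 is 3 (since 3·3 = 9 = 1·8 + 1), so t ≡ 3·3 = 9 ≡ 1 (mod 8).
    Then x = 31 + 51·1 = 82, valid modulo lcm(51, 8) = 408: x ≡ 82 (mod 408).
  Combine with x ≡ 1 (mod 5); new modulus lcm = 2040.
    Write x = 82 + 408·t and substitute into x ≡ 1 (mod 5): 408·t ≡ 1 − 82 = -81 (mod 5).
    Reduce coefficients mod 5: 3·t ≡ 4 (mod 5).
    The inverse of 3 mod 5 is 2 (since 3·2 = 6 = 1·5 + 1), so t ≡ 2·4 = 8 ≡ 3 (mod 5).
    Then x = 82 + 408·3 = 1306, valid modulo lcm(408, 5) = 2040: x ≡ 1306 (mod 2040).
Verify against each original: 1306 mod 17 = 14, 1306 mod 3 = 1, 1306 mod 8 = 2, 1306 mod 5 = 1.

x ≡ 1306 (mod 2040).


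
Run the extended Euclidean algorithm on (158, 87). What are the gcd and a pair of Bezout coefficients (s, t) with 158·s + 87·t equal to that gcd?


Euclidean algorithm on (158, 87) — divide until remainder is 0:
  158 = 1 · 87 + 71
  87 = 1 · 71 + 16
  71 = 4 · 16 + 7
  16 = 2 · 7 + 2
  7 = 3 · 2 + 1
  2 = 2 · 1 + 0
gcd(158, 87) = 1.
Track Bezout coefficients alongside the remainders: start with r₀ = 158 = a·1 + b·0 (s = 1, t = 0) and r₁ = 87 = a·0 + b·1 (s = 0, t = 1); each new remainder r_{k+1} = r_{k-1} − q_k·r_k inherits s_{k+1} = s_{k-1} − q_k·s_k, t_{k+1} = t_{k-1} − q_k·t_k, so r_k = a·s_k + b·t_k at every step:
  q = 1: r = 71, s = 1 − 1·0 = 1, t = 0 − 1·1 = -1  (check: 158·1 + 87·(-1) = 71)
  q = 1: r = 16, s = 0 − 1·1 = -1, t = 1 − 1·(-1) = 2  (check: 158·(-1) + 87·2 = 16)
  q = 4: r = 7, s = 1 − 4·(-1) = 5, t = -1 − 4·2 = -9  (check: 158·5 + 87·(-9) = 7)
  q = 2: r = 2, s = -1 − 2·5 = -11, t = 2 − 2·(-9) = 20  (check: 158·(-11) + 87·20 = 2)
  q = 3: r = 1, s = 5 − 3·(-11) = 38, t = -9 − 3·20 = -69  (check: 158·38 + 87·(-69) = 1)
The row with r = 1 (the gcd) gives the Bezout coefficients s = 38, t = -69.
Result: 158 · (38) + 87 · (-69) = 1.

gcd(158, 87) = 1; s = 38, t = -69 (check: 158·38 + 87·(-69) = 1).


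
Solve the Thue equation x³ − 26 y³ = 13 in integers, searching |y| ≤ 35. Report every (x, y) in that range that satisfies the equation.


The equation is x³ - 26y³ = 13. For fixed y, x³ = 26·y³ + 13, so a solution requires the RHS to be a perfect cube.
Strategy: iterate y from -35 to 35, compute RHS = 26·y³ + 13, and check whether it is a (positive or negative) perfect cube.
Check small values of y:
  y = 0: RHS = 13 is not a perfect cube.
  y = 1: RHS = 39 is not a perfect cube.
  y = -1: RHS = -13 is not a perfect cube.
  y = 2: RHS = 221 is not a perfect cube.
  y = -2: RHS = -195 is not a perfect cube.
  y = 3: RHS = 715 is not a perfect cube.
  y = -3: RHS = -689 is not a perfect cube.
Continuing the search up to |y| = 35 finds no solutions either.
No (x, y) in the scanned range satisfies the equation.

No integer solutions with |y| ≤ 35.


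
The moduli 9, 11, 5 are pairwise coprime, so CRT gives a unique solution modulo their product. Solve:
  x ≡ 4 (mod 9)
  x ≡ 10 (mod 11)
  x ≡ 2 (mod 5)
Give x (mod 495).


Moduli 9, 11, 5 are pairwise coprime; by CRT there is a unique solution modulo M = 9 · 11 · 5 = 495.
Solve pairwise, accumulating the modulus:
  Start with x ≡ 4 (mod 9).
  Combine with x ≡ 10 (mod 11): since gcd(9, 11) = 1, we get a unique residue mod 99.
    Write x = 4 + 9·t and substitute into x ≡ 10 (mod 11): 9·t ≡ 10 − 4 = 6 (mod 11).
    The inverse of 9 mod 11 is 5 (since 9·5 = 45 = 4·11 + 1), so t ≡ 5·6 = 30 ≡ 8 (mod 11).
    Then x = 4 + 9·8 = 76, valid modulo lcm(9, 11) = 99: x ≡ 76 (mod 99).
  Combine with x ≡ 2 (mod 5): since gcd(99, 5) = 1, we get a unique residue mod 495.
    Write x = 76 + 99·t and substitute into x ≡ 2 (mod 5): 99·t ≡ 2 − 76 = -74 (mod 5).
    Reduce coefficients mod 5: 4·t ≡ 1 (mod 5).
    The inverse of 4 mod 5 is 4 (since 4·4 = 16 = 3·5 + 1), so t ≡ 4·1 = 4 ≡ 4 (mod 5).
    Then x = 76 + 99·4 = 472, valid modulo lcm(99, 5) = 495: x ≡ 472 (mod 495).
Verify: 472 mod 9 = 4 ✓, 472 mod 11 = 10 ✓, 472 mod 5 = 2 ✓.

x ≡ 472 (mod 495).


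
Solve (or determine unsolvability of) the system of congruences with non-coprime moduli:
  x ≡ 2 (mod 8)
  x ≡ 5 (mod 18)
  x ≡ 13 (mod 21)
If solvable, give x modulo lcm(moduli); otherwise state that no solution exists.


Moduli 8, 18, 21 are not pairwise coprime, so CRT works modulo lcm(m_i) when all pairwise compatibility conditions hold.
Pairwise compatibility: gcd(m_i, m_j) must divide a_i - a_j for every pair.
Merge one congruence at a time:
  Start: x ≡ 2 (mod 8).
  Combine with x ≡ 5 (mod 18): gcd(8, 18) = 2, and 5 - 2 = 3 is NOT divisible by 2.
    ⇒ system is inconsistent (no integer solution).

No solution (the system is inconsistent).


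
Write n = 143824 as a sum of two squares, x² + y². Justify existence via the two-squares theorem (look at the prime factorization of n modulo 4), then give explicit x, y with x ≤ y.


Step 1: Factor n = 143824 = 2^4 · 89 · 101.
Step 2: Check the mod-4 condition on each prime factor: 2 = 2 (special); 89 ≡ 1 (mod 4), exponent 1; 101 ≡ 1 (mod 4), exponent 1.
All primes ≡ 3 (mod 4) appear to even exponent (or don't appear), so by the two-squares theorem n IS expressible as a sum of two squares.
Step 3: Build a representation. Group n = k² · m with k = 4 and m = 89 · 101 = 8989 (a product of primes ≡ 1 (mod 4)); a representation of m scales to one of n via (k·x)² + (k·y)² = k²(x² + y²). Each prime p ≡ 1 (mod 4) is itself a sum of two squares; find a² by testing p − a² for a perfect square:
  89: 89 − 1² = 88, 89 − 2² = 85, 89 − 3² = 80, 89 − 4² = 73, 89 − 5² = 64 = 8² ⇒ 89 = 5² + 8².
  101: 101 − 1² = 100 = 10² ⇒ 101 = 1² + 10².
  Combine using the Brahmagupta–Fibonacci identity (a² + b²)(c² + d²) = (ac − bd)² + (ad + bc)² = (ac + bd)² + (ad − bc)²:
  89 · 101 = 8989: from (5² + 8²)(1² + 10²), take (5·1 − 8·10, 5·10 + 8·1) = (5 − 80, 50 + 8) = (-75, 58); dropping signs (only squares matter) gives (75, 58); check 75² + 58² = 5625 + 3364 = 8989 ✓.
  Scale by k = 4: (4·75, 4·58) = (300, 232).
Step 4: Order so x ≤ y and verify: 232² + 300² = 53824 + 90000 = 143824 = n. ✓

n = 143824 = 232² + 300² (one valid representation with x ≤ y).


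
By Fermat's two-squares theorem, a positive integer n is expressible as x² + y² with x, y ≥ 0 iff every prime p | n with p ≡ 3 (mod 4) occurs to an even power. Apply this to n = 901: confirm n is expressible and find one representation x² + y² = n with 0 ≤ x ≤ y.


Step 1: Factor n = 901 = 17 · 53.
Step 2: Check the mod-4 condition on each prime factor: 17 ≡ 1 (mod 4), exponent 1; 53 ≡ 1 (mod 4), exponent 1.
All primes ≡ 3 (mod 4) appear to even exponent (or don't appear), so by the two-squares theorem n IS expressible as a sum of two squares.
Step 3: Build a representation. Here n = 17 · 53 is a product of primes ≡ 1 (mod 4). Each prime p ≡ 1 (mod 4) is itself a sum of two squares; find a² by testing p − a² for a perfect square:
  17: 17 − 1² = 16 = 4² ⇒ 17 = 1² + 4².
  53: 53 − 1² = 52, 53 − 2² = 49 = 7² ⇒ 53 = 2² + 7².
  Combine using the Brahmagupta–Fibonacci identity (a² + b²)(c² + d²) = (ac − bd)² + (ad + bc)² = (ac + bd)² + (ad − bc)²:
  17 · 53 = 901: from (1² + 4²)(2² + 7²), take (1·2 − 4·7, 1·7 + 4·2) = (2 − 28, 7 + 8) = (-26, 15); dropping signs (only squares matter) gives (26, 15); check 26² + 15² = 676 + 225 = 901 ✓.
Step 4: Order so x ≤ y and verify: 15² + 26² = 225 + 676 = 901 = n. ✓

n = 901 = 15² + 26² (one valid representation with x ≤ y).


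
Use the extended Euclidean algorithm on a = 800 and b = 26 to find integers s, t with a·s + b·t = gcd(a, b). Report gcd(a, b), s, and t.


Euclidean algorithm on (800, 26) — divide until remainder is 0:
  800 = 30 · 26 + 20
  26 = 1 · 20 + 6
  20 = 3 · 6 + 2
  6 = 3 · 2 + 0
gcd(800, 26) = 2.
Track Bezout coefficients alongside the remainders: start with r₀ = 800 = a·1 + b·0 (s = 1, t = 0) and r₁ = 26 = a·0 + b·1 (s = 0, t = 1); each new remainder r_{k+1} = r_{k-1} − q_k·r_k inherits s_{k+1} = s_{k-1} − q_k·s_k, t_{k+1} = t_{k-1} − q_k·t_k, so r_k = a·s_k + b·t_k at every step:
  q = 30: r = 20, s = 1 − 30·0 = 1, t = 0 − 30·1 = -30  (check: 800·1 + 26·(-30) = 20)
  q = 1: r = 6, s = 0 − 1·1 = -1, t = 1 − 1·(-30) = 31  (check: 800·(-1) + 26·31 = 6)
  q = 3: r = 2, s = 1 − 3·(-1) = 4, t = -30 − 3·31 = -123  (check: 800·4 + 26·(-123) = 2)
The row with r = 2 (the gcd) gives the Bezout coefficients s = 4, t = -123.
Result: 800 · (4) + 26 · (-123) = 2.

gcd(800, 26) = 2; s = 4, t = -123 (check: 800·4 + 26·(-123) = 2).


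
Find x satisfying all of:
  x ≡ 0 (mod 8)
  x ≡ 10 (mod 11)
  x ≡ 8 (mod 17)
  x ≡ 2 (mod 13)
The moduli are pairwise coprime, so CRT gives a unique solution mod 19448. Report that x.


Product of moduli M = 8 · 11 · 17 · 13 = 19448.
Merge one congruence at a time:
  Start: x ≡ 0 (mod 8).
  Combine with x ≡ 10 (mod 11); new modulus lcm = 88.
    Write x = 0 + 8·t and substitute into x ≡ 10 (mod 11): 8·t ≡ 10 − 0 = 10 (mod 11).
    The inverse of 8 mod 11 is 7 (since 8·7 = 56 = 5·11 + 1), so t ≡ 7·10 = 70 ≡ 4 (mod 11).
    Then x = 0 + 8·4 = 32, valid modulo lcm(8, 11) = 88: x ≡ 32 (mod 88).
  Combine with x ≡ 8 (mod 17); new modulus lcm = 1496.
    Write x = 32 + 88·t and substitute into x ≡ 8 (mod 17): 88·t ≡ 8 − 32 = -24 (mod 17).
    Reduce coefficients mod 17: 3·t ≡ 10 (mod 17).
    The inverse of 3 mod 17 is 6 (since 3·6 = 18 = 1·17 + 1), so t ≡ 6·10 = 60 ≡ 9 (mod 17).
    Then x = 32 + 88·9 = 824, valid modulo lcm(88, 17) = 1496: x ≡ 824 (mod 1496).
  Combine with x ≡ 2 (mod 13); new modulus lcm = 19448.
    Write x = 824 + 1496·t and substitute into x ≡ 2 (mod 13): 1496·t ≡ 2 − 824 = -822 (mod 13).
    Reduce coefficients mod 13: 1·t ≡ 10 (mod 13).
    So t ≡ 10 (mod 13).
    Then x = 824 + 1496·10 = 15784, valid modulo lcm(1496, 13) = 19448: x ≡ 15784 (mod 19448).
Verify against each original: 15784 mod 8 = 0, 15784 mod 11 = 10, 15784 mod 17 = 8, 15784 mod 13 = 2.

x ≡ 15784 (mod 19448).


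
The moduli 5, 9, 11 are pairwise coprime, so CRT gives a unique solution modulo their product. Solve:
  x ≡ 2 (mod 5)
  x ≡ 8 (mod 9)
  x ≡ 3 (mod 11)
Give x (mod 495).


Moduli 5, 9, 11 are pairwise coprime; by CRT there is a unique solution modulo M = 5 · 9 · 11 = 495.
Solve pairwise, accumulating the modulus:
  Start with x ≡ 2 (mod 5).
  Combine with x ≡ 8 (mod 9): since gcd(5, 9) = 1, we get a unique residue mod 45.
    Write x = 2 + 5·t and substitute into x ≡ 8 (mod 9): 5·t ≡ 8 − 2 = 6 (mod 9).
    The inverse of 5 mod 9 is 2 (since 5·2 = 10 = 1·9 + 1), so t ≡ 2·6 = 12 ≡ 3 (mod 9).
    Then x = 2 + 5·3 = 17, valid modulo lcm(5, 9) = 45: x ≡ 17 (mod 45).
  Combine with x ≡ 3 (mod 11): since gcd(45, 11) = 1, we get a unique residue mod 495.
    Write x = 17 + 45·t and substitute into x ≡ 3 (mod 11): 45·t ≡ 3 − 17 = -14 (mod 11).
    Reduce coefficients mod 11: 1·t ≡ 8 (mod 11).
    So t ≡ 8 (mod 11).
    Then x = 17 + 45·8 = 377, valid modulo lcm(45, 11) = 495: x ≡ 377 (mod 495).
Verify: 377 mod 5 = 2 ✓, 377 mod 9 = 8 ✓, 377 mod 11 = 3 ✓.

x ≡ 377 (mod 495).


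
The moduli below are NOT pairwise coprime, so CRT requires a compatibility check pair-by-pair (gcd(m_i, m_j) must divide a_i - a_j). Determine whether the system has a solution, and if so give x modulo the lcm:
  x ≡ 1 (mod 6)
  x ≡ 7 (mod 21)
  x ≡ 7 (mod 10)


Moduli 6, 21, 10 are not pairwise coprime, so CRT works modulo lcm(m_i) when all pairwise compatibility conditions hold.
Pairwise compatibility: gcd(m_i, m_j) must divide a_i - a_j for every pair.
Merge one congruence at a time:
  Start: x ≡ 1 (mod 6).
  Combine with x ≡ 7 (mod 21): gcd(6, 21) = 3; 7 - 1 = 6, which IS divisible by 3, so compatible.
    Write x = 1 + 6·t and substitute into x ≡ 7 (mod 21): 6·t ≡ 7 − 1 = 6 (mod 21).
    Divide the congruence (and modulus) by g = 3: 2·t ≡ 2 (mod 7).
    The inverse of 2 mod 7 is 4 (since 2·4 = 8 = 1·7 + 1), so t ≡ 4·2 = 8 ≡ 1 (mod 7).
    Then x = 1 + 6·1 = 7, valid modulo lcm(6, 21) = 42: x ≡ 7 (mod 42).
  Combine with x ≡ 7 (mod 10): gcd(42, 10) = 2; 7 - 7 = 0, which IS divisible by 2, so compatible.
    Write x = 7 + 42·t and substitute into x ≡ 7 (mod 10): 42·t ≡ 7 − 7 = 0 (mod 10).
    Divide the congruence (and modulus) by g = 2: 21·t ≡ 0 (mod 5).
    Reduce coefficients mod 5: 1·t ≡ 0 (mod 5).
    So t ≡ 0 (mod 5).
    Then x = 7 + 42·0 = 7, valid modulo lcm(42, 10) = 210: x ≡ 7 (mod 210).
Verify: 7 mod 6 = 1, 7 mod 21 = 7, 7 mod 10 = 7.

x ≡ 7 (mod 210).


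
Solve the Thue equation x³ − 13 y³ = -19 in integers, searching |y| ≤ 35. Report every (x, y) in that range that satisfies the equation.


The equation is x³ - 13y³ = -19. For fixed y, x³ = 13·y³ − 19, so a solution requires the RHS to be a perfect cube.
Strategy: iterate y from -35 to 35, compute RHS = 13·y³ − 19, and check whether it is a (positive or negative) perfect cube.
Check small values of y:
  y = 0: RHS = -19 is not a perfect cube.
  y = 1: RHS = -6 is not a perfect cube.
  y = -1: RHS = -32 is not a perfect cube.
  y = 2: RHS = 85 is not a perfect cube.
  y = -2: RHS = -123 is not a perfect cube.
  y = 3: RHS = 332 is not a perfect cube.
  y = -3: RHS = -370 is not a perfect cube.
Continuing the search up to |y| = 35 finds no solutions either.
No (x, y) in the scanned range satisfies the equation.

No integer solutions with |y| ≤ 35.


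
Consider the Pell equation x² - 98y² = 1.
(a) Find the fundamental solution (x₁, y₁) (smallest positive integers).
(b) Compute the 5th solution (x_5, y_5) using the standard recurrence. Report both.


Step 1: Find the fundamental solution (x₁, y₁) of x² - 98y² = 1.
  Expand √98 as a continued fraction. a₀ = ⌊√98⌋ = 9; iterate m_{k+1} = d_k·a_k − m_k, d_{k+1} = (98 − m_{k+1}²)/d_k, a_{k+1} = ⌊(a₀ + m_{k+1})/d_{k+1}⌋ (starting m₀ = 0, d₀ = 1), with convergents p_k = a_k·p_{k-1} + p_{k-2}, q_k = a_k·q_{k-1} + q_{k-2} (p₋₁ = 1, q₋₁ = 0):
  k = 0: a₀ = 9; p₀/q₀ = 9/1; p₀² − 98·q₀² = 81 − 98 = -17.
  k = 1: m = 9, d = 17, a = ⌊(9 + 9)/17⌋ = 1; p/q = (1·9 + 1)/(1·1 + 0) = 10/1; p² − 98·q² = 100 − 98 = 2.
  k = 2: m = 8, d = 2, a = ⌊(9 + 8)/2⌋ = 8; p/q = (8·10 + 9)/(8·1 + 1) = 89/9; p² − 98·q² = 7921 − 7938 = -17.
  k = 3: m = 8, d = 17, a = ⌊(9 + 8)/17⌋ = 1; p/q = (1·89 + 10)/(1·9 + 1) = 99/10; p² − 98·q² = 9801 − 9800 = 1.
  The first convergent with p² − 98·q² = 1 gives the fundamental solution (x₁, y₁) = (99, 10).
Step 2: Apply the recurrence (x_{n+1}, y_{n+1}) = (x₁x_n + 98y₁y_n, x₁y_n + y₁x_n) repeatedly.
  From (x_1, y_1) = (99, 10): x_2 = 99·99 + 98·10·10 = 19601; y_2 = 99·10 + 10·99 = 1980.
  From (x_2, y_2) = (19601, 1980): x_3 = 99·19601 + 98·10·1980 = 3880899; y_3 = 99·1980 + 10·19601 = 392030.
  From (x_3, y_3) = (3880899, 392030): x_4 = 99·3880899 + 98·10·392030 = 768398401; y_4 = 99·392030 + 10·3880899 = 77619960.
  From (x_4, y_4) = (768398401, 77619960): x_5 = 99·768398401 + 98·10·77619960 = 152139002499; y_5 = 99·77619960 + 10·768398401 = 15368360050.
Step 3: Verify x_5² - 98·y_5² = 23146276081390728245001 - 23146276081390728245000 = 1 (should be 1). ✓

(x_1, y_1) = (99, 10); (x_5, y_5) = (152139002499, 15368360050).


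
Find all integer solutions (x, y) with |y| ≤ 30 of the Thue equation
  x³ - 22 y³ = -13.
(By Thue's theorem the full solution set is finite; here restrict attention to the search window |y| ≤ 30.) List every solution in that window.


The equation is x³ - 22y³ = -13. For fixed y, x³ = 22·y³ − 13, so a solution requires the RHS to be a perfect cube.
Strategy: iterate y from -30 to 30, compute RHS = 22·y³ − 13, and check whether it is a (positive or negative) perfect cube.
Check small values of y:
  y = 0: RHS = -13 is not a perfect cube.
  y = 1: RHS = 9 is not a perfect cube.
  y = -1: RHS = -35 is not a perfect cube.
  y = 2: RHS = 163 is not a perfect cube.
  y = -2: RHS = -189 is not a perfect cube.
  y = 3: RHS = 581 is not a perfect cube.
  y = -3: RHS = -607 is not a perfect cube.
Continuing the search up to |y| = 30 finds no solutions either.
No (x, y) in the scanned range satisfies the equation.

No integer solutions with |y| ≤ 30.


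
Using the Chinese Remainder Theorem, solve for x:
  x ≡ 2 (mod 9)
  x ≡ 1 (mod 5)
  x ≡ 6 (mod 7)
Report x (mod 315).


Moduli 9, 5, 7 are pairwise coprime; by CRT there is a unique solution modulo M = 9 · 5 · 7 = 315.
Solve pairwise, accumulating the modulus:
  Start with x ≡ 2 (mod 9).
  Combine with x ≡ 1 (mod 5): since gcd(9, 5) = 1, we get a unique residue mod 45.
    Write x = 2 + 9·t and substitute into x ≡ 1 (mod 5): 9·t ≡ 1 − 2 = -1 (mod 5).
    Reduce coefficients mod 5: 4·t ≡ 4 (mod 5).
    The inverse of 4 mod 5 is 4 (since 4·4 = 16 = 3·5 + 1), so t ≡ 4·4 = 16 ≡ 1 (mod 5).
    Then x = 2 + 9·1 = 11, valid modulo lcm(9, 5) = 45: x ≡ 11 (mod 45).
  Combine with x ≡ 6 (mod 7): since gcd(45, 7) = 1, we get a unique residue mod 315.
    Write x = 11 + 45·t and substitute into x ≡ 6 (mod 7): 45·t ≡ 6 − 11 = -5 (mod 7).
    Reduce coefficients mod 7: 3·t ≡ 2 (mod 7).
    The inverse of 3 mod 7 is 5 (since 3·5 = 15 = 2·7 + 1), so t ≡ 5·2 = 10 ≡ 3 (mod 7).
    Then x = 11 + 45·3 = 146, valid modulo lcm(45, 7) = 315: x ≡ 146 (mod 315).
Verify: 146 mod 9 = 2 ✓, 146 mod 5 = 1 ✓, 146 mod 7 = 6 ✓.

x ≡ 146 (mod 315).


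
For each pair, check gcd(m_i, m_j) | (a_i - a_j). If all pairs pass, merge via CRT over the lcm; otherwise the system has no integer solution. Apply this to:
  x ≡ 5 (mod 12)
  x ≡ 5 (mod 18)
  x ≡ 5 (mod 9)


Moduli 12, 18, 9 are not pairwise coprime, so CRT works modulo lcm(m_i) when all pairwise compatibility conditions hold.
Pairwise compatibility: gcd(m_i, m_j) must divide a_i - a_j for every pair.
Merge one congruence at a time:
  Start: x ≡ 5 (mod 12).
  Combine with x ≡ 5 (mod 18): gcd(12, 18) = 6; 5 - 5 = 0, which IS divisible by 6, so compatible.
    Write x = 5 + 12·t and substitute into x ≡ 5 (mod 18): 12·t ≡ 5 − 5 = 0 (mod 18).
    Divide the congruence (and modulus) by g = 6: 2·t ≡ 0 (mod 3).
    The inverse of 2 mod 3 is 2 (since 2·2 = 4 = 1·3 + 1), so t ≡ 2·0 = 0 ≡ 0 (mod 3).
    Then x = 5 + 12·0 = 5, valid modulo lcm(12, 18) = 36: x ≡ 5 (mod 36).
  Combine with x ≡ 5 (mod 9): gcd(36, 9) = 9; 5 - 5 = 0, which IS divisible by 9, so compatible.
    Write x = 5 + 36·t and substitute into x ≡ 5 (mod 9): 36·t ≡ 5 − 5 = 0 (mod 9).
    Divide the congruence (and modulus) by g = 9: 4·t ≡ 0 (mod 1).
    Modulo 1 every t works; take t = 0.
    Then x = 5 + 36·0 = 5, valid modulo lcm(36, 9) = 36: x ≡ 5 (mod 36).
Verify: 5 mod 12 = 5, 5 mod 18 = 5, 5 mod 9 = 5.

x ≡ 5 (mod 36).


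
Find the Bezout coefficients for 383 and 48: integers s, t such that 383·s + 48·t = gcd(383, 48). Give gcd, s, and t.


Euclidean algorithm on (383, 48) — divide until remainder is 0:
  383 = 7 · 48 + 47
  48 = 1 · 47 + 1
  47 = 47 · 1 + 0
gcd(383, 48) = 1.
Track Bezout coefficients alongside the remainders: start with r₀ = 383 = a·1 + b·0 (s = 1, t = 0) and r₁ = 48 = a·0 + b·1 (s = 0, t = 1); each new remainder r_{k+1} = r_{k-1} − q_k·r_k inherits s_{k+1} = s_{k-1} − q_k·s_k, t_{k+1} = t_{k-1} − q_k·t_k, so r_k = a·s_k + b·t_k at every step:
  q = 7: r = 47, s = 1 − 7·0 = 1, t = 0 − 7·1 = -7  (check: 383·1 + 48·(-7) = 47)
  q = 1: r = 1, s = 0 − 1·1 = -1, t = 1 − 1·(-7) = 8  (check: 383·(-1) + 48·8 = 1)
The row with r = 1 (the gcd) gives the Bezout coefficients s = -1, t = 8.
Result: 383 · (-1) + 48 · (8) = 1.

gcd(383, 48) = 1; s = -1, t = 8 (check: 383·(-1) + 48·8 = 1).


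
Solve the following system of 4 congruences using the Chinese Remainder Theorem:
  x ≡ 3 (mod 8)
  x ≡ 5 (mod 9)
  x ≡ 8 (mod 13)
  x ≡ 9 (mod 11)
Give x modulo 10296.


Product of moduli M = 8 · 9 · 13 · 11 = 10296.
Merge one congruence at a time:
  Start: x ≡ 3 (mod 8).
  Combine with x ≡ 5 (mod 9); new modulus lcm = 72.
    Write x = 3 + 8·t and substitute into x ≡ 5 (mod 9): 8·t ≡ 5 − 3 = 2 (mod 9).
    The inverse of 8 mod 9 is 8 (since 8·8 = 64 = 7·9 + 1), so t ≡ 8·2 = 16 ≡ 7 (mod 9).
    Then x = 3 + 8·7 = 59, valid modulo lcm(8, 9) = 72: x ≡ 59 (mod 72).
  Combine with x ≡ 8 (mod 13); new modulus lcm = 936.
    Write x = 59 + 72·t and substitute into x ≡ 8 (mod 13): 72·t ≡ 8 − 59 = -51 (mod 13).
    Reduce coefficients mod 13: 7·t ≡ 1 (mod 13).
    The inverse of 7 mod 13 is 2 (since 7·2 = 14 = 1·13 + 1), so t ≡ 2·1 = 2 ≡ 2 (mod 13).
    Then x = 59 + 72·2 = 203, valid modulo lcm(72, 13) = 936: x ≡ 203 (mod 936).
  Combine with x ≡ 9 (mod 11); new modulus lcm = 10296.
    Write x = 203 + 936·t and substitute into x ≡ 9 (mod 11): 936·t ≡ 9 − 203 = -194 (mod 11).
    Reduce coefficients mod 11: 1·t ≡ 4 (mod 11).
    So t ≡ 4 (mod 11).
    Then x = 203 + 936·4 = 3947, valid modulo lcm(936, 11) = 10296: x ≡ 3947 (mod 10296).
Verify against each original: 3947 mod 8 = 3, 3947 mod 9 = 5, 3947 mod 13 = 8, 3947 mod 11 = 9.

x ≡ 3947 (mod 10296).


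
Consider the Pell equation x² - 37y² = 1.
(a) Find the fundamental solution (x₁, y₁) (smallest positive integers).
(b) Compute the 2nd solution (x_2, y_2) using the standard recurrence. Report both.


Step 1: Find the fundamental solution (x₁, y₁) of x² - 37y² = 1.
  Expand √37 as a continued fraction. a₀ = ⌊√37⌋ = 6; iterate m_{k+1} = d_k·a_k − m_k, d_{k+1} = (37 − m_{k+1}²)/d_k, a_{k+1} = ⌊(a₀ + m_{k+1})/d_{k+1}⌋ (starting m₀ = 0, d₀ = 1), with convergents p_k = a_k·p_{k-1} + p_{k-2}, q_k = a_k·q_{k-1} + q_{k-2} (p₋₁ = 1, q₋₁ = 0):
  k = 0: a₀ = 6; p₀/q₀ = 6/1; p₀² − 37·q₀² = 36 − 37 = -1.
  k = 1: m = 6, d = 1, a = ⌊(6 + 6)/1⌋ = 12; p/q = (12·6 + 1)/(12·1 + 0) = 73/12; p² − 37·q² = 5329 − 5328 = 1.
  The first convergent with p² − 37·q² = 1 gives the fundamental solution (x₁, y₁) = (73, 12).
Step 2: Apply the recurrence (x_{n+1}, y_{n+1}) = (x₁x_n + 37y₁y_n, x₁y_n + y₁x_n) repeatedly.
  From (x_1, y_1) = (73, 12): x_2 = 73·73 + 37·12·12 = 10657; y_2 = 73·12 + 12·73 = 1752.
Step 3: Verify x_2² - 37·y_2² = 113571649 - 113571648 = 1 (should be 1). ✓

(x_1, y_1) = (73, 12); (x_2, y_2) = (10657, 1752).


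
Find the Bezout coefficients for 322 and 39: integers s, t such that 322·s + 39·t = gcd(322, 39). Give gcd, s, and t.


Euclidean algorithm on (322, 39) — divide until remainder is 0:
  322 = 8 · 39 + 10
  39 = 3 · 10 + 9
  10 = 1 · 9 + 1
  9 = 9 · 1 + 0
gcd(322, 39) = 1.
Track Bezout coefficients alongside the remainders: start with r₀ = 322 = a·1 + b·0 (s = 1, t = 0) and r₁ = 39 = a·0 + b·1 (s = 0, t = 1); each new remainder r_{k+1} = r_{k-1} − q_k·r_k inherits s_{k+1} = s_{k-1} − q_k·s_k, t_{k+1} = t_{k-1} − q_k·t_k, so r_k = a·s_k + b·t_k at every step:
  q = 8: r = 10, s = 1 − 8·0 = 1, t = 0 − 8·1 = -8  (check: 322·1 + 39·(-8) = 10)
  q = 3: r = 9, s = 0 − 3·1 = -3, t = 1 − 3·(-8) = 25  (check: 322·(-3) + 39·25 = 9)
  q = 1: r = 1, s = 1 − 1·(-3) = 4, t = -8 − 1·25 = -33  (check: 322·4 + 39·(-33) = 1)
The row with r = 1 (the gcd) gives the Bezout coefficients s = 4, t = -33.
Result: 322 · (4) + 39 · (-33) = 1.

gcd(322, 39) = 1; s = 4, t = -33 (check: 322·4 + 39·(-33) = 1).


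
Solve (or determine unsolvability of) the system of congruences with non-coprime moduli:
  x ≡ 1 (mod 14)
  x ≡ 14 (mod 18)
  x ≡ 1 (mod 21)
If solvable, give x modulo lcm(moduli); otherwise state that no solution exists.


Moduli 14, 18, 21 are not pairwise coprime, so CRT works modulo lcm(m_i) when all pairwise compatibility conditions hold.
Pairwise compatibility: gcd(m_i, m_j) must divide a_i - a_j for every pair.
Merge one congruence at a time:
  Start: x ≡ 1 (mod 14).
  Combine with x ≡ 14 (mod 18): gcd(14, 18) = 2, and 14 - 1 = 13 is NOT divisible by 2.
    ⇒ system is inconsistent (no integer solution).

No solution (the system is inconsistent).


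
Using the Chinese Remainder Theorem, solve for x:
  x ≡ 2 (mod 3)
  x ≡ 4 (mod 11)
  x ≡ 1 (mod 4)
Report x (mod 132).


Moduli 3, 11, 4 are pairwise coprime; by CRT there is a unique solution modulo M = 3 · 11 · 4 = 132.
Solve pairwise, accumulating the modulus:
  Start with x ≡ 2 (mod 3).
  Combine with x ≡ 4 (mod 11): since gcd(3, 11) = 1, we get a unique residue mod 33.
    Write x = 2 + 3·t and substitute into x ≡ 4 (mod 11): 3·t ≡ 4 − 2 = 2 (mod 11).
    The inverse of 3 mod 11 is 4 (since 3·4 = 12 = 1·11 + 1), so t ≡ 4·2 = 8 ≡ 8 (mod 11).
    Then x = 2 + 3·8 = 26, valid modulo lcm(3, 11) = 33: x ≡ 26 (mod 33).
  Combine with x ≡ 1 (mod 4): since gcd(33, 4) = 1, we get a unique residue mod 132.
    Write x = 26 + 33·t and substitute into x ≡ 1 (mod 4): 33·t ≡ 1 − 26 = -25 (mod 4).
    Reduce coefficients mod 4: 1·t ≡ 3 (mod 4).
    So t ≡ 3 (mod 4).
    Then x = 26 + 33·3 = 125, valid modulo lcm(33, 4) = 132: x ≡ 125 (mod 132).
Verify: 125 mod 3 = 2 ✓, 125 mod 11 = 4 ✓, 125 mod 4 = 1 ✓.

x ≡ 125 (mod 132).
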